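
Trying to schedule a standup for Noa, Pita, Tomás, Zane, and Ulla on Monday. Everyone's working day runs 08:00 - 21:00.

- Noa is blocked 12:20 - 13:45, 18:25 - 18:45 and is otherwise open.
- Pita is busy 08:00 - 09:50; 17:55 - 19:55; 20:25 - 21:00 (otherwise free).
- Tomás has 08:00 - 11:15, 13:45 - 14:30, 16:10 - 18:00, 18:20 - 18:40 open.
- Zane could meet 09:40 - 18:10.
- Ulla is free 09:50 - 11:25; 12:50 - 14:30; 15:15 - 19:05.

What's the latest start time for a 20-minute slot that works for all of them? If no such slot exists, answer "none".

Noa free: 08:00-12:20, 13:45-18:25, 18:45-21:00 (invert busy blocks within the working day).
Pita free: 09:50-17:55, 19:55-20:25 (invert busy blocks within the working day).
Tomás free: 08:00-11:15, 13:45-14:30, 16:10-18:00, 18:20-18:40.
Zane free: 09:40-18:10.
Ulla free: 09:50-11:25, 12:50-14:30, 15:15-19:05.
Noa ∩ Pita: 09:50-12:20, 13:45-17:55, 19:55-20:25.
Noa ∩ Pita ∩ Tomás: 09:50-11:15, 13:45-14:30, 16:10-17:55.
Noa ∩ Pita ∩ Tomás ∩ Zane: 09:50-11:15, 13:45-14:30, 16:10-17:55.
Noa ∩ Pita ∩ Tomás ∩ Zane ∩ Ulla: 09:50-11:15, 13:45-14:30, 16:10-17:55.
The last common window of at least 20 minutes is 16:10-17:55; a 20-minute meeting can start as late as 17:35 and still end by 17:55.

17:35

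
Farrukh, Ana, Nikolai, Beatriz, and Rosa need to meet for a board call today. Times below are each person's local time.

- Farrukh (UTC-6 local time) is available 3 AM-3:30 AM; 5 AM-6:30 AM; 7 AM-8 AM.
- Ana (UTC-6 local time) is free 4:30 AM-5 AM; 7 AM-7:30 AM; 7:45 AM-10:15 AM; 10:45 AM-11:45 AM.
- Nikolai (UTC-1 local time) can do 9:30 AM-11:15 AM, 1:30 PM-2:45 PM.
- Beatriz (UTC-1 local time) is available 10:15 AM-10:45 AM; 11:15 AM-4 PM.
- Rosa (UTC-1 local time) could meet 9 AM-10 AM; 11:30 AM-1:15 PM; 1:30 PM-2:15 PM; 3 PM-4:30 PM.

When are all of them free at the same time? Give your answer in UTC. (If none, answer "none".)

Farrukh in UTC: 09:00-09:30, 11:00-12:30, 13:00-14:00 (add 6h to convert from UTC-6).
Ana in UTC: 10:30-11:00, 13:00-13:30, 13:45-16:15, 16:45-17:45 (add 6h to convert from UTC-6).
Nikolai in UTC: 10:30-12:15, 14:30-15:45 (add 1h to convert from UTC-1).
Beatriz in UTC: 11:15-11:45, 12:15-17:00 (add 1h to convert from UTC-1).
Rosa in UTC: 10:00-11:00, 12:30-14:15, 14:30-15:15, 16:00-17:30 (add 1h to convert from UTC-1).
Farrukh ∩ Ana: 13:00-13:30, 13:45-14:00.
Farrukh ∩ Ana ∩ Nikolai: ∅.
Farrukh ∩ Ana ∩ Nikolai ∩ Beatriz: ∅.
Farrukh ∩ Ana ∩ Nikolai ∩ Beatriz ∩ Rosa: ∅.
There is no time when everyone is free.

none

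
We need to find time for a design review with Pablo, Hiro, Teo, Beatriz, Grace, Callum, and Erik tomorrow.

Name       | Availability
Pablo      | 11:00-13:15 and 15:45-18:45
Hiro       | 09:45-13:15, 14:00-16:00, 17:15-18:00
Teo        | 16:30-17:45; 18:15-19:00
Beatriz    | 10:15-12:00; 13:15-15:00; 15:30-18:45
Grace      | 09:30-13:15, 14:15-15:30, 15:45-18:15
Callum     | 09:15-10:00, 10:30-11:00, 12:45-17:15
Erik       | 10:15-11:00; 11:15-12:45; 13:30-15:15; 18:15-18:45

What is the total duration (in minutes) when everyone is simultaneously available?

Pablo ∩ Hiro: 11:00-13:15, 15:45-16:00, 17:15-18:00.
Pablo ∩ Hiro ∩ Teo: 17:15-17:45.
Pablo ∩ Hiro ∩ Teo ∩ Beatriz: 17:15-17:45.
Pablo ∩ Hiro ∩ Teo ∩ Beatriz ∩ Grace: 17:15-17:45.
Pablo ∩ Hiro ∩ Teo ∩ Beatriz ∩ Grace ∩ Callum: ∅.
Pablo ∩ Hiro ∩ Teo ∩ Beatriz ∩ Grace ∩ Callum ∩ Erik: ∅.
There is no time when everyone is free.
There is no common window, so the total is 0 minutes.

0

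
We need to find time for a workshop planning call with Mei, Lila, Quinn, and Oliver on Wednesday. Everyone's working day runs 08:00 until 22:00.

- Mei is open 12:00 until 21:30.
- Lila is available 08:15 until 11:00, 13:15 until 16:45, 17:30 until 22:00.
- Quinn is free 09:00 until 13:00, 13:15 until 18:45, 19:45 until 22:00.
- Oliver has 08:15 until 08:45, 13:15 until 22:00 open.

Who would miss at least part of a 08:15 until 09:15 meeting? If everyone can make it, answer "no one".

Mei, Oliver, Quinn

Mei: not fully free for 08:15-09:15. Lila: free for 08:15-09:15. Quinn: not fully free for 08:15-09:15. Oliver: not fully free for 08:15-09:15.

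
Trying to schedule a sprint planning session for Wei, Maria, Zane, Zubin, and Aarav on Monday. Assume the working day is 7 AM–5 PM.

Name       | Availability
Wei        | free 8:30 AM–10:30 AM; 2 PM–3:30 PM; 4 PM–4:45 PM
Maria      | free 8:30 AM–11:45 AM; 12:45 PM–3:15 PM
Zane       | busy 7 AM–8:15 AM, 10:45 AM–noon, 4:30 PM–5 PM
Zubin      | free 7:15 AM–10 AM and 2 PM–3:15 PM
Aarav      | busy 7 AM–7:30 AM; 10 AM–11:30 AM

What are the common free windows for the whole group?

Wei free: 08:30-10:30, 14:00-15:30, 16:00-16:45.
Maria free: 08:30-11:45, 12:45-15:15.
Zane free: 08:15-10:45, 12:00-16:30 (invert busy blocks within the working day).
Zubin free: 07:15-10:00, 14:00-15:15.
Aarav free: 07:30-10:00, 11:30-17:00 (invert busy blocks within the working day).
Wei ∩ Maria: 08:30-10:30, 14:00-15:15.
Wei ∩ Maria ∩ Zane: 08:30-10:30, 14:00-15:15.
Wei ∩ Maria ∩ Zane ∩ Zubin: 08:30-10:00, 14:00-15:15.
Wei ∩ Maria ∩ Zane ∩ Zubin ∩ Aarav: 08:30-10:00, 14:00-15:15.

08:30-10:00, 14:00-15:15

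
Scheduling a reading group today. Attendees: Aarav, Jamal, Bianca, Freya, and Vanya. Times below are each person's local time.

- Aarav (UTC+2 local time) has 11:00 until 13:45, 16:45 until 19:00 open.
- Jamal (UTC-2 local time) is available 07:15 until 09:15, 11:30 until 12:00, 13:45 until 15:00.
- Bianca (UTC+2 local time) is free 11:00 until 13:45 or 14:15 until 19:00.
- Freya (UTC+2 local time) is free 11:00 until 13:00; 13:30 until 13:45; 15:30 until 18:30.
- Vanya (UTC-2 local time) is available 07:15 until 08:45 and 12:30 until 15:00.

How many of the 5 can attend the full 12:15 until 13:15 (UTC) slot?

Aarav in UTC: 09:00-11:45, 14:45-17:00 (subtract 2h to convert from UTC+2).
Jamal in UTC: 09:15-11:15, 13:30-14:00, 15:45-17:00 (add 2h to convert from UTC-2).
Bianca in UTC: 09:00-11:45, 12:15-17:00 (subtract 2h to convert from UTC+2).
Freya in UTC: 09:00-11:00, 11:30-11:45, 13:30-16:30 (subtract 2h to convert from UTC+2).
Vanya in UTC: 09:15-10:45, 14:30-17:00 (add 2h to convert from UTC-2).
Bianca can make the full 12:15-13:15 slot — that's 1.

1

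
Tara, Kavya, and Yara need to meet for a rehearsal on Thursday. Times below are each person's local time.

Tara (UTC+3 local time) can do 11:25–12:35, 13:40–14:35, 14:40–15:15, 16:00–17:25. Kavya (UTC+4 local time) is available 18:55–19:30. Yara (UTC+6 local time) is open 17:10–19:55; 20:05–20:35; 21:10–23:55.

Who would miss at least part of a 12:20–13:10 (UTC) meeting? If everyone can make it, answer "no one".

Kavya, Tara

Tara in UTC: 08:25-09:35, 10:40-11:35, 11:40-12:15, 13:00-14:25 (subtract 3h to convert from UTC+3).
Kavya in UTC: 14:55-15:30 (subtract 4h to convert from UTC+4).
Yara in UTC: 11:10-13:55, 14:05-14:35, 15:10-17:55 (subtract 6h to convert from UTC+6).
Tara: not fully free for 12:20-13:10. Kavya: not fully free for 12:20-13:10. Yara: free for 12:20-13:10.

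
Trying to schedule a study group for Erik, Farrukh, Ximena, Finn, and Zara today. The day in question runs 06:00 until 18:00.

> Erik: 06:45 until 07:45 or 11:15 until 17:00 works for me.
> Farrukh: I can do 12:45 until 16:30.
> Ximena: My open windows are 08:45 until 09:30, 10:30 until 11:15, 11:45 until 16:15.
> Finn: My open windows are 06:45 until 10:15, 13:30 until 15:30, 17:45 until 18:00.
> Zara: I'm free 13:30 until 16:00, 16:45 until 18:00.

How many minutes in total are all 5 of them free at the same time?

120

Erik ∩ Farrukh: 12:45-16:30.
Erik ∩ Farrukh ∩ Ximena: 12:45-16:15.
Erik ∩ Farrukh ∩ Ximena ∩ Finn: 13:30-15:30.
Erik ∩ Farrukh ∩ Ximena ∩ Finn ∩ Zara: 13:30-15:30.
That's a single block of 120 minutes.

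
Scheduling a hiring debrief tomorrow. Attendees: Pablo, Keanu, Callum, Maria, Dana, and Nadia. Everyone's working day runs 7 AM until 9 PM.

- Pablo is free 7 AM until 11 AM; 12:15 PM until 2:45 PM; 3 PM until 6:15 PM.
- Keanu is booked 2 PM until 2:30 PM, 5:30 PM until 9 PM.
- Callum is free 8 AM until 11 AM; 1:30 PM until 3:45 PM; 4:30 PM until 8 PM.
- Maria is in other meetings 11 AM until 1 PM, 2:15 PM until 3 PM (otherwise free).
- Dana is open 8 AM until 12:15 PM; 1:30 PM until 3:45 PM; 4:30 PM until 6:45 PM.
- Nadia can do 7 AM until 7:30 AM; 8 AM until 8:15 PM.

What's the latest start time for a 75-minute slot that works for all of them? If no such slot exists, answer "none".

Pablo free: 07:00-11:00, 12:15-14:45, 15:00-18:15.
Keanu free: 07:00-14:00, 14:30-17:30 (invert busy blocks within the working day).
Callum free: 08:00-11:00, 13:30-15:45, 16:30-20:00.
Maria free: 07:00-11:00, 13:00-14:15, 15:00-21:00 (invert busy blocks within the working day).
Dana free: 08:00-12:15, 13:30-15:45, 16:30-18:45.
Nadia free: 07:00-07:30, 08:00-20:15.
Pablo ∩ Keanu: 07:00-11:00, 12:15-14:00, 14:30-14:45, 15:00-17:30.
Pablo ∩ Keanu ∩ Callum: 08:00-11:00, 13:30-14:00, 14:30-14:45, 15:00-15:45, 16:30-17:30.
Pablo ∩ Keanu ∩ Callum ∩ Maria: 08:00-11:00, 13:30-14:00, 15:00-15:45, 16:30-17:30.
Pablo ∩ Keanu ∩ Callum ∩ Maria ∩ Dana: 08:00-11:00, 13:30-14:00, 15:00-15:45, 16:30-17:30.
Pablo ∩ Keanu ∩ Callum ∩ Maria ∩ Dana ∩ Nadia: 08:00-11:00, 13:30-14:00, 15:00-15:45, 16:30-17:30.
So the common availability across everyone is 08:00-11:00, 13:30-14:00, 15:00-15:45, 16:30-17:30.
The last common window of at least 75 minutes is 08:00-11:00; a 75-minute meeting can start as late as 09:45 and still end by 11:00.

09:45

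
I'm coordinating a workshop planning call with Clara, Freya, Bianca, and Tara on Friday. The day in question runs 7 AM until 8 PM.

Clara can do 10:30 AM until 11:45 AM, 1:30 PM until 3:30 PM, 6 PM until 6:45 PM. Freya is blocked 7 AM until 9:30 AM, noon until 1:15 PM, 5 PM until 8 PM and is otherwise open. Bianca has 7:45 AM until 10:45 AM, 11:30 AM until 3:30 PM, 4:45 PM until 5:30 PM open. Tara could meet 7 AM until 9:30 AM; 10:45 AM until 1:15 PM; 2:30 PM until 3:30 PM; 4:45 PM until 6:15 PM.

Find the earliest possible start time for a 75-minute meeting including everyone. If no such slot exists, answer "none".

Clara free: 10:30-11:45, 13:30-15:30, 18:00-18:45.
Freya free: 09:30-12:00, 13:15-17:00 (invert busy blocks within the working day).
Bianca free: 07:45-10:45, 11:30-15:30, 16:45-17:30.
Tara free: 07:00-09:30, 10:45-13:15, 14:30-15:30, 16:45-18:15.
Clara ∩ Freya: 10:30-11:45, 13:30-15:30.
Clara ∩ Freya ∩ Bianca: 10:30-10:45, 11:30-11:45, 13:30-15:30.
Clara ∩ Freya ∩ Bianca ∩ Tara: 11:30-11:45, 14:30-15:30.
No common window is at least 75 minutes long.

none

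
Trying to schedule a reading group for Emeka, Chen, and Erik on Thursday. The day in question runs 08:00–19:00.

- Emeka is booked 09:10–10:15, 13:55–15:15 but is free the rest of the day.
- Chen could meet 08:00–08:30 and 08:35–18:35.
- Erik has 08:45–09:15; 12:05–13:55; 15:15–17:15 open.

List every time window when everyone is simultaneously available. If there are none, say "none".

Emeka free: 08:00-09:10, 10:15-13:55, 15:15-19:00 (invert busy blocks within the working day).
Chen free: 08:00-08:30, 08:35-18:35.
Erik free: 08:45-09:15, 12:05-13:55, 15:15-17:15.
Emeka ∩ Chen: 08:00-08:30, 08:35-09:10, 10:15-13:55, 15:15-18:35.
Emeka ∩ Chen ∩ Erik: 08:45-09:10, 12:05-13:55, 15:15-17:15.

08:45-09:10, 12:05-13:55, 15:15-17:15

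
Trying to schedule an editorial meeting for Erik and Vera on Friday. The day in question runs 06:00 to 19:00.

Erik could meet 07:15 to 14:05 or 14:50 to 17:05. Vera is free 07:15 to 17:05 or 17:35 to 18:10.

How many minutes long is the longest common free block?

Erik ∩ Vera: 07:15-14:05, 14:50-17:05.
The longest is 07:15-14:05 at 410 minutes.

410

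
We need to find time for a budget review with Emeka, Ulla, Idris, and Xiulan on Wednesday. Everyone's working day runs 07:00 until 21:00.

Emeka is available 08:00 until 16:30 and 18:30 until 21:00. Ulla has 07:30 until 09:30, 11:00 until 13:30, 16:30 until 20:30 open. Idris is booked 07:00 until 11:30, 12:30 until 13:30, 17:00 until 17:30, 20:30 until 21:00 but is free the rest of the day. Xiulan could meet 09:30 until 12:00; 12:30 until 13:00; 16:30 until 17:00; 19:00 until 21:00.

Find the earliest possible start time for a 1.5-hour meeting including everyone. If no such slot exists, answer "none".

Emeka free: 08:00-16:30, 18:30-21:00.
Ulla free: 07:30-09:30, 11:00-13:30, 16:30-20:30.
Idris free: 11:30-12:30, 13:30-17:00, 17:30-20:30 (invert busy blocks within the working day).
Xiulan free: 09:30-12:00, 12:30-13:00, 16:30-17:00, 19:00-21:00.
Emeka ∩ Ulla: 08:00-09:30, 11:00-13:30, 18:30-20:30.
Emeka ∩ Ulla ∩ Idris: 11:30-12:30, 18:30-20:30.
Emeka ∩ Ulla ∩ Idris ∩ Xiulan: 11:30-12:00, 19:00-20:30.
The first common window of at least 90 minutes is 19:00-20:30, so the earliest start is 19:00.

19:00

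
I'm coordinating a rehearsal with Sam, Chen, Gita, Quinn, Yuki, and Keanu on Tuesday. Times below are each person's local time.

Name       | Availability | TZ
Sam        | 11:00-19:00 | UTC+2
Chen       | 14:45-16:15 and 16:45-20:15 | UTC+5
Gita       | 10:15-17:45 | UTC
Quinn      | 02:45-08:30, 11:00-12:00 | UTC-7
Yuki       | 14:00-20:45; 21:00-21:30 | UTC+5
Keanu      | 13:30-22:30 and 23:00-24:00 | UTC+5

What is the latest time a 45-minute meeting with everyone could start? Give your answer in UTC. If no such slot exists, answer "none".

14:30

Sam in UTC: 09:00-17:00 (subtract 2h to convert from UTC+2).
Chen in UTC: 09:45-11:15, 11:45-15:15 (subtract 5h to convert from UTC+5).
Gita in UTC: 10:15-17:45.
Quinn in UTC: 09:45-15:30, 18:00-19:00 (add 7h to convert from UTC-7).
Yuki in UTC: 09:00-15:45, 16:00-16:30 (subtract 5h to convert from UTC+5).
Keanu in UTC: 08:30-17:30, 18:00-19:00 (subtract 5h to convert from UTC+5).
Sam ∩ Chen: 09:45-11:15, 11:45-15:15.
Sam ∩ Chen ∩ Gita: 10:15-11:15, 11:45-15:15.
Sam ∩ Chen ∩ Gita ∩ Quinn: 10:15-11:15, 11:45-15:15.
Sam ∩ Chen ∩ Gita ∩ Quinn ∩ Yuki: 10:15-11:15, 11:45-15:15.
Sam ∩ Chen ∩ Gita ∩ Quinn ∩ Yuki ∩ Keanu: 10:15-11:15, 11:45-15:15.
The last common window of at least 45 minutes is 11:45-15:15; a 45-minute meeting can start as late as 14:30 and still end by 15:15.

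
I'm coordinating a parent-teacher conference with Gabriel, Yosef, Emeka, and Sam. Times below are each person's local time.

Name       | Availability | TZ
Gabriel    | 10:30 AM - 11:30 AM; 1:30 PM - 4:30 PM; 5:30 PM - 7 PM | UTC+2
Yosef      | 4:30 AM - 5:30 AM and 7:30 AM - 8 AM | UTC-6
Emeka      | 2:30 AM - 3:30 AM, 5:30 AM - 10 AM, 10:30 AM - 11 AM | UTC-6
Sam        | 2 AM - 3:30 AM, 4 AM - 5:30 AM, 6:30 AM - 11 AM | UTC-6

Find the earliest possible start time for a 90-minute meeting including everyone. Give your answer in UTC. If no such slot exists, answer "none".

none

Gabriel in UTC: 08:30-09:30, 11:30-14:30, 15:30-17:00 (subtract 2h to convert from UTC+2).
Yosef in UTC: 10:30-11:30, 13:30-14:00 (add 6h to convert from UTC-6).
Emeka in UTC: 08:30-09:30, 11:30-16:00, 16:30-17:00 (add 6h to convert from UTC-6).
Sam in UTC: 08:00-09:30, 10:00-11:30, 12:30-17:00 (add 6h to convert from UTC-6).
Gabriel ∩ Yosef: 13:30-14:00.
Gabriel ∩ Yosef ∩ Emeka: 13:30-14:00.
Gabriel ∩ Yosef ∩ Emeka ∩ Sam: 13:30-14:00.
No common window is at least 90 minutes long.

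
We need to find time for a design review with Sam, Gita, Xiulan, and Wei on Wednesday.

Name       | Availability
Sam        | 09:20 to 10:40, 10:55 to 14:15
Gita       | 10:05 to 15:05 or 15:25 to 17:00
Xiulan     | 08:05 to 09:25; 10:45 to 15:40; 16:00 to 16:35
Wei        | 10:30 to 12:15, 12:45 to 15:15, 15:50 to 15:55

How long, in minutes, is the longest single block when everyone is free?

Sam ∩ Gita: 10:05-10:40, 10:55-14:15.
Sam ∩ Gita ∩ Xiulan: 10:55-14:15.
Sam ∩ Gita ∩ Xiulan ∩ Wei: 10:55-12:15, 12:45-14:15.
So the common availability across everyone is 10:55-12:15, 12:45-14:15.
The longest is 12:45-14:15 at 90 minutes.

90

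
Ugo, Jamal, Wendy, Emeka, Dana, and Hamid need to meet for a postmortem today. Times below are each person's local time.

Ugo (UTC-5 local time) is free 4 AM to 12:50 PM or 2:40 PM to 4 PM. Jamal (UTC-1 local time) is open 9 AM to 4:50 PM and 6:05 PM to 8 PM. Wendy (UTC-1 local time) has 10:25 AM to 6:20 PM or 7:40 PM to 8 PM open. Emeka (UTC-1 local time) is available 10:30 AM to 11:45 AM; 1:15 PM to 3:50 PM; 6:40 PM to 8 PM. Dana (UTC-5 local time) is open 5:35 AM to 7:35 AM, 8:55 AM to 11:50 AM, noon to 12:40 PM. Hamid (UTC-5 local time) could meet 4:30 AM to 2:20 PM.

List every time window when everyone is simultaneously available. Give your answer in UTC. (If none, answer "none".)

Ugo in UTC: 09:00-17:50, 19:40-21:00 (add 5h to convert from UTC-5).
Jamal in UTC: 10:00-17:50, 19:05-21:00 (add 1h to convert from UTC-1).
Wendy in UTC: 11:25-19:20, 20:40-21:00 (add 1h to convert from UTC-1).
Emeka in UTC: 11:30-12:45, 14:15-16:50, 19:40-21:00 (add 1h to convert from UTC-1).
Dana in UTC: 10:35-12:35, 13:55-16:50, 17:00-17:40 (add 5h to convert from UTC-5).
Hamid in UTC: 09:30-19:20 (add 5h to convert from UTC-5).
Ugo ∩ Jamal: 10:00-17:50, 19:40-21:00.
Ugo ∩ Jamal ∩ Wendy: 11:25-17:50, 20:40-21:00.
Ugo ∩ Jamal ∩ Wendy ∩ Emeka: 11:30-12:45, 14:15-16:50, 20:40-21:00.
Ugo ∩ Jamal ∩ Wendy ∩ Emeka ∩ Dana: 11:30-12:35, 14:15-16:50.
Ugo ∩ Jamal ∩ Wendy ∩ Emeka ∩ Dana ∩ Hamid: 11:30-12:35, 14:15-16:50.

11:30-12:35, 14:15-16:50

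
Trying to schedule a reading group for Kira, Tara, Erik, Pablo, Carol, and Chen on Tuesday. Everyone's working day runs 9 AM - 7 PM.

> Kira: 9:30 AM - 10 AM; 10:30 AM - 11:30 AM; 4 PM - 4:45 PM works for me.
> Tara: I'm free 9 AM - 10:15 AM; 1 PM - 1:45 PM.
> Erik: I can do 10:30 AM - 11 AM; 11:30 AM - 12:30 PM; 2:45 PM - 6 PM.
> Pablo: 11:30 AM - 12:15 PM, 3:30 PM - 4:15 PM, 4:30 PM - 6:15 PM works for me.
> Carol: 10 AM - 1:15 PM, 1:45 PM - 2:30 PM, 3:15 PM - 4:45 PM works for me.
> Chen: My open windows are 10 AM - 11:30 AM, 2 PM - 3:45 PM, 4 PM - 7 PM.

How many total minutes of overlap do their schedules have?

Kira ∩ Tara: 09:30-10:00.
Kira ∩ Tara ∩ Erik: ∅.
Kira ∩ Tara ∩ Erik ∩ Pablo: ∅.
Kira ∩ Tara ∩ Erik ∩ Pablo ∩ Carol: ∅.
Kira ∩ Tara ∩ Erik ∩ Pablo ∩ Carol ∩ Chen: ∅.
There is no time when everyone is free.
There is no common window, so the total is 0 minutes.

0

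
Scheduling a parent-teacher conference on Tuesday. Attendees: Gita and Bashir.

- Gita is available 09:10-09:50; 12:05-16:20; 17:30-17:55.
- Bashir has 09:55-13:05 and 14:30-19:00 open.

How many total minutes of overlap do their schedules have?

Gita ∩ Bashir: 12:05-13:05, 14:30-16:20, 17:30-17:55.
Summing the common windows: 60 + 110 + 25 = 195 minutes.

195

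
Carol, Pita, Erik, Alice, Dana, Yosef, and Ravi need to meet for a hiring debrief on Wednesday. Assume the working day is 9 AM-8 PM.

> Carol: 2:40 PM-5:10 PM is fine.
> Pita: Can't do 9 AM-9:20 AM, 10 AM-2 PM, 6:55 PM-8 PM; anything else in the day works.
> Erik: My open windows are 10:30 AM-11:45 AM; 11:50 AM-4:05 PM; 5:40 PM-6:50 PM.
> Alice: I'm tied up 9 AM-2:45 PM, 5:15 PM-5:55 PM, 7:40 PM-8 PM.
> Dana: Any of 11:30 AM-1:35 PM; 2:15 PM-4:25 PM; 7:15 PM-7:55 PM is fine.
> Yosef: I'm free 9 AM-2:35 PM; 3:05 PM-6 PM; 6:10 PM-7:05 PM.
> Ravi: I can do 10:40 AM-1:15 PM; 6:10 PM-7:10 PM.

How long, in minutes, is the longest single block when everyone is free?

0

Carol free: 14:40-17:10.
Pita free: 09:20-10:00, 14:00-18:55 (invert busy blocks within the working day).
Erik free: 10:30-11:45, 11:50-16:05, 17:40-18:50.
Alice free: 14:45-17:15, 17:55-19:40 (invert busy blocks within the working day).
Dana free: 11:30-13:35, 14:15-16:25, 19:15-19:55.
Yosef free: 09:00-14:35, 15:05-18:00, 18:10-19:05.
Ravi free: 10:40-13:15, 18:10-19:10.
Carol ∩ Pita: 14:40-17:10.
Carol ∩ Pita ∩ Erik: 14:40-16:05.
Carol ∩ Pita ∩ Erik ∩ Alice: 14:45-16:05.
Carol ∩ Pita ∩ Erik ∩ Alice ∩ Dana: 14:45-16:05.
Carol ∩ Pita ∩ Erik ∩ Alice ∩ Dana ∩ Yosef: 15:05-16:05.
Carol ∩ Pita ∩ Erik ∩ Alice ∩ Dana ∩ Yosef ∩ Ravi: ∅.
There is no time when everyone is free.
No common window exists, so the longest block is 0 minutes.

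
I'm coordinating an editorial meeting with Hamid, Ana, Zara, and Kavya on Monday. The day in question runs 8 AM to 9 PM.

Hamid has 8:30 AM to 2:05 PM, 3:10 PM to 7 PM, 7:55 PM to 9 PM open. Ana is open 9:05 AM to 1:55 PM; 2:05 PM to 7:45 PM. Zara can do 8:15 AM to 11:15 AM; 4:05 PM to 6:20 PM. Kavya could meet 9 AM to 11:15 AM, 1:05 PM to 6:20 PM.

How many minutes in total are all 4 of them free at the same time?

Hamid ∩ Ana: 09:05-13:55, 15:10-19:00.
Hamid ∩ Ana ∩ Zara: 09:05-11:15, 16:05-18:20.
Hamid ∩ Ana ∩ Zara ∩ Kavya: 09:05-11:15, 16:05-18:20.
Those are the intersection windows.
Summing the common windows: 130 + 135 = 265 minutes.

265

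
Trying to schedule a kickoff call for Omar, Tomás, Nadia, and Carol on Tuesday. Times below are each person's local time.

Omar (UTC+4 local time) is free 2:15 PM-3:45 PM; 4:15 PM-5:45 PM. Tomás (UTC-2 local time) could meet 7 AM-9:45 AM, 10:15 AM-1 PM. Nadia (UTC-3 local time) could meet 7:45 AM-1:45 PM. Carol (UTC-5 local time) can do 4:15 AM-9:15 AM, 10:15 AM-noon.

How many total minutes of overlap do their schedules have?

Omar in UTC: 10:15-11:45, 12:15-13:45 (subtract 4h to convert from UTC+4).
Tomás in UTC: 09:00-11:45, 12:15-15:00 (add 2h to convert from UTC-2).
Nadia in UTC: 10:45-16:45 (add 3h to convert from UTC-3).
Carol in UTC: 09:15-14:15, 15:15-17:00 (add 5h to convert from UTC-5).
Omar ∩ Tomás: 10:15-11:45, 12:15-13:45.
Omar ∩ Tomás ∩ Nadia: 10:45-11:45, 12:15-13:45.
Omar ∩ Tomás ∩ Nadia ∩ Carol: 10:45-11:45, 12:15-13:45.
So the common availability across everyone is 10:45-11:45, 12:15-13:45.
Summing the common windows: 60 + 90 = 150 minutes.

150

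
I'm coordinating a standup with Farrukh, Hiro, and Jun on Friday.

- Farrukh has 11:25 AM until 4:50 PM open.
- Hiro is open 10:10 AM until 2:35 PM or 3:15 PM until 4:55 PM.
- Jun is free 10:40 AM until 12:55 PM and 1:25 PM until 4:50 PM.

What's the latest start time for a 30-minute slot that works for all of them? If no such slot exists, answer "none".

Farrukh ∩ Hiro: 11:25-14:35, 15:15-16:50.
Farrukh ∩ Hiro ∩ Jun: 11:25-12:55, 13:25-14:35, 15:15-16:50.
Those are the intersection windows.
The last common window of at least 30 minutes is 15:15-16:50; a 30-minute meeting can start as late as 16:20 and still end by 16:50.

16:20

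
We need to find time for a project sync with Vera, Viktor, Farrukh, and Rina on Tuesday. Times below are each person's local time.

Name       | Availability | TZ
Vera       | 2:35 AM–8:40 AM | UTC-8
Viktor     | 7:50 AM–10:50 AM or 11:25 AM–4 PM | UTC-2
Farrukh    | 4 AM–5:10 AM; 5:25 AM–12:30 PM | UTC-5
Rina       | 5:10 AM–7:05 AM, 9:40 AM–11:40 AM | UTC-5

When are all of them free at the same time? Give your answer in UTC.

10:35-12:05, 14:40-16:40

Vera in UTC: 10:35-16:40 (add 8h to convert from UTC-8).
Viktor in UTC: 09:50-12:50, 13:25-18:00 (add 2h to convert from UTC-2).
Farrukh in UTC: 09:00-10:10, 10:25-17:30 (add 5h to convert from UTC-5).
Rina in UTC: 10:10-12:05, 14:40-16:40 (add 5h to convert from UTC-5).
Vera ∩ Viktor: 10:35-12:50, 13:25-16:40.
Vera ∩ Viktor ∩ Farrukh: 10:35-12:50, 13:25-16:40.
Vera ∩ Viktor ∩ Farrukh ∩ Rina: 10:35-12:05, 14:40-16:40.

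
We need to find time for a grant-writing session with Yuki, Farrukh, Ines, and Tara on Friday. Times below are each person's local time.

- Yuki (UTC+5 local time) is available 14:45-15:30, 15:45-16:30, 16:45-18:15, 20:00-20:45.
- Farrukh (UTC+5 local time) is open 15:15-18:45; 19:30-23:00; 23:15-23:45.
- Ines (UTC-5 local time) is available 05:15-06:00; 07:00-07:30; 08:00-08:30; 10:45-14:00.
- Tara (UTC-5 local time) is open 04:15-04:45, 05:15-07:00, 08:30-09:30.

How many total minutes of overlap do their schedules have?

30

Yuki in UTC: 09:45-10:30, 10:45-11:30, 11:45-13:15, 15:00-15:45 (subtract 5h to convert from UTC+5).
Farrukh in UTC: 10:15-13:45, 14:30-18:00, 18:15-18:45 (subtract 5h to convert from UTC+5).
Ines in UTC: 10:15-11:00, 12:00-12:30, 13:00-13:30, 15:45-19:00 (add 5h to convert from UTC-5).
Tara in UTC: 09:15-09:45, 10:15-12:00, 13:30-14:30 (add 5h to convert from UTC-5).
Yuki ∩ Farrukh: 10:15-10:30, 10:45-11:30, 11:45-13:15, 15:00-15:45.
Yuki ∩ Farrukh ∩ Ines: 10:15-10:30, 10:45-11:00, 12:00-12:30, 13:00-13:15.
Yuki ∩ Farrukh ∩ Ines ∩ Tara: 10:15-10:30, 10:45-11:00.
Summing the common windows: 15 + 15 = 30 minutes.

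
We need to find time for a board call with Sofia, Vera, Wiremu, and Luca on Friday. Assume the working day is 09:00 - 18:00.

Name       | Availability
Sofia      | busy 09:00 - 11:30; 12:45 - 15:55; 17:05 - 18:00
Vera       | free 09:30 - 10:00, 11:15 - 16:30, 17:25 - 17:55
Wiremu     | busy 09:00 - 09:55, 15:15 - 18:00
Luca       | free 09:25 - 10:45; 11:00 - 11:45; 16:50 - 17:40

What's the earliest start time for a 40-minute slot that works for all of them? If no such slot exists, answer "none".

Sofia free: 11:30-12:45, 15:55-17:05 (invert busy blocks within the working day).
Vera free: 09:30-10:00, 11:15-16:30, 17:25-17:55.
Wiremu free: 09:55-15:15 (invert busy blocks within the working day).
Luca free: 09:25-10:45, 11:00-11:45, 16:50-17:40.
Sofia ∩ Vera: 11:30-12:45, 15:55-16:30.
Sofia ∩ Vera ∩ Wiremu: 11:30-12:45.
Sofia ∩ Vera ∩ Wiremu ∩ Luca: 11:30-11:45.
So the common availability across everyone is 11:30-11:45.
No common window is at least 40 minutes long.

none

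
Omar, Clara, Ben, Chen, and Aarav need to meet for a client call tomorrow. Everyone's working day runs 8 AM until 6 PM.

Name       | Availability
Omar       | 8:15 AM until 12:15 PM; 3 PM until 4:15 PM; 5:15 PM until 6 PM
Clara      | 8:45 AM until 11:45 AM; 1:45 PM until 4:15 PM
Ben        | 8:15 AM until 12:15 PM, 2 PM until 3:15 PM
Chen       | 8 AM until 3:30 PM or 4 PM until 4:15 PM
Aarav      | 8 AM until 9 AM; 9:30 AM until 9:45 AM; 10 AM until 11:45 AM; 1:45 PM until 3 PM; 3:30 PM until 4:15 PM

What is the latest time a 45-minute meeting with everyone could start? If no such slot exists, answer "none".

11:00

Omar ∩ Clara: 08:45-11:45, 15:00-16:15.
Omar ∩ Clara ∩ Ben: 08:45-11:45, 15:00-15:15.
Omar ∩ Clara ∩ Ben ∩ Chen: 08:45-11:45, 15:00-15:15.
Omar ∩ Clara ∩ Ben ∩ Chen ∩ Aarav: 08:45-09:00, 09:30-09:45, 10:00-11:45.
The last common window of at least 45 minutes is 10:00-11:45; a 45-minute meeting can start as late as 11:00 and still end by 11:45.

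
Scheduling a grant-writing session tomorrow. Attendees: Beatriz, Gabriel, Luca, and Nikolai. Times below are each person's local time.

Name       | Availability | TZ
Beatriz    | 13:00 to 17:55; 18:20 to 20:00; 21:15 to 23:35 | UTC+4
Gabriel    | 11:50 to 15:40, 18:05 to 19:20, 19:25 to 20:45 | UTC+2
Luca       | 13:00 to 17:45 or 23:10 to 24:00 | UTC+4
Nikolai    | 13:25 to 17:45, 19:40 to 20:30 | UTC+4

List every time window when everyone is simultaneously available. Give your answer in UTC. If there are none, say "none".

Beatriz in UTC: 09:00-13:55, 14:20-16:00, 17:15-19:35 (subtract 4h to convert from UTC+4).
Gabriel in UTC: 09:50-13:40, 16:05-17:20, 17:25-18:45 (subtract 2h to convert from UTC+2).
Luca in UTC: 09:00-13:45, 19:10-20:00 (subtract 4h to convert from UTC+4).
Nikolai in UTC: 09:25-13:45, 15:40-16:30 (subtract 4h to convert from UTC+4).
Beatriz ∩ Gabriel: 09:50-13:40, 17:15-17:20, 17:25-18:45.
Beatriz ∩ Gabriel ∩ Luca: 09:50-13:40.
Beatriz ∩ Gabriel ∩ Luca ∩ Nikolai: 09:50-13:40.

09:50-13:40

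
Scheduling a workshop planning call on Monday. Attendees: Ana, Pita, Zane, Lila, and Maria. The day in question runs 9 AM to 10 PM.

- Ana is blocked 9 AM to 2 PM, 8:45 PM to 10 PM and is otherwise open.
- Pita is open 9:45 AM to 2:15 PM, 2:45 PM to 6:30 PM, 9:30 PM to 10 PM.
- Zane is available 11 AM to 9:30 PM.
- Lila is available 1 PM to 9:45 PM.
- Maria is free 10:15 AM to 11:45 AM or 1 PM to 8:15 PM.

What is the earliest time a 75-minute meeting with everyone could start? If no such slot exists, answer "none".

Ana free: 14:00-20:45 (invert busy blocks within the working day).
Pita free: 09:45-14:15, 14:45-18:30, 21:30-22:00.
Zane free: 11:00-21:30.
Lila free: 13:00-21:45.
Maria free: 10:15-11:45, 13:00-20:15.
Ana ∩ Pita: 14:00-14:15, 14:45-18:30.
Ana ∩ Pita ∩ Zane: 14:00-14:15, 14:45-18:30.
Ana ∩ Pita ∩ Zane ∩ Lila: 14:00-14:15, 14:45-18:30.
Ana ∩ Pita ∩ Zane ∩ Lila ∩ Maria: 14:00-14:15, 14:45-18:30.
The first common window of at least 75 minutes is 14:45-18:30, so the earliest start is 14:45.

14:45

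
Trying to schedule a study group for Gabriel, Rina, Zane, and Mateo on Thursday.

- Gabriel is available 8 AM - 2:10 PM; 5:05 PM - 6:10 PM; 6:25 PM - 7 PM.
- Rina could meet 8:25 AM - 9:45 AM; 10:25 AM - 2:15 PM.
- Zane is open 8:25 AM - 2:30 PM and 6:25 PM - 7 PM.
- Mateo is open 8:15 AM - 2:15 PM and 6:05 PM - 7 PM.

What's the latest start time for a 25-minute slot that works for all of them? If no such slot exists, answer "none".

13:45

Gabriel ∩ Rina: 08:25-09:45, 10:25-14:10.
Gabriel ∩ Rina ∩ Zane: 08:25-09:45, 10:25-14:10.
Gabriel ∩ Rina ∩ Zane ∩ Mateo: 08:25-09:45, 10:25-14:10.
The last common window of at least 25 minutes is 10:25-14:10; a 25-minute meeting can start as late as 13:45 and still end by 14:10.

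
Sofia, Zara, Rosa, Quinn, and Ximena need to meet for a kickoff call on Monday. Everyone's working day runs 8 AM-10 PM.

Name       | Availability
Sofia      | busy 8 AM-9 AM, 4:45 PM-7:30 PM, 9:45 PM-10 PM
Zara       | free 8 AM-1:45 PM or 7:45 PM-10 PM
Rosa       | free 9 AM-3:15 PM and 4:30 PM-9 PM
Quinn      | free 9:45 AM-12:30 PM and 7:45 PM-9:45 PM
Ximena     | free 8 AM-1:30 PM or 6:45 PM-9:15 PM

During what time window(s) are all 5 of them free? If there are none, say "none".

Sofia free: 09:00-16:45, 19:30-21:45 (invert busy blocks within the working day).
Zara free: 08:00-13:45, 19:45-22:00.
Rosa free: 09:00-15:15, 16:30-21:00.
Quinn free: 09:45-12:30, 19:45-21:45.
Ximena free: 08:00-13:30, 18:45-21:15.
Sofia ∩ Zara: 09:00-13:45, 19:45-21:45.
Sofia ∩ Zara ∩ Rosa: 09:00-13:45, 19:45-21:00.
Sofia ∩ Zara ∩ Rosa ∩ Quinn: 09:45-12:30, 19:45-21:00.
Sofia ∩ Zara ∩ Rosa ∩ Quinn ∩ Ximena: 09:45-12:30, 19:45-21:00.

09:45-12:30, 19:45-21:00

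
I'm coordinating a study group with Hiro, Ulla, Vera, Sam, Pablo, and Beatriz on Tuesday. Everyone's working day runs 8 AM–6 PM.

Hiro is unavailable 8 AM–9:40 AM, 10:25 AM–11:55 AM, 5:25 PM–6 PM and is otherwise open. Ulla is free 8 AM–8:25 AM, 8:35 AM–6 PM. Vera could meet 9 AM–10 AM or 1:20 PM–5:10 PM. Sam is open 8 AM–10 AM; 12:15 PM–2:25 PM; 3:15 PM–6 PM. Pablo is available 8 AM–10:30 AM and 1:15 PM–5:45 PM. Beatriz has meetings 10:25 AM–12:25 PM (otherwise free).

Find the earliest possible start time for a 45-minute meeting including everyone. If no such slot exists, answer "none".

13:20

Hiro free: 09:40-10:25, 11:55-17:25 (invert busy blocks within the working day).
Ulla free: 08:00-08:25, 08:35-18:00.
Vera free: 09:00-10:00, 13:20-17:10.
Sam free: 08:00-10:00, 12:15-14:25, 15:15-18:00.
Pablo free: 08:00-10:30, 13:15-17:45.
Beatriz free: 08:00-10:25, 12:25-18:00 (invert busy blocks within the working day).
Hiro ∩ Ulla: 09:40-10:25, 11:55-17:25.
Hiro ∩ Ulla ∩ Vera: 09:40-10:00, 13:20-17:10.
Hiro ∩ Ulla ∩ Vera ∩ Sam: 09:40-10:00, 13:20-14:25, 15:15-17:10.
Hiro ∩ Ulla ∩ Vera ∩ Sam ∩ Pablo: 09:40-10:00, 13:20-14:25, 15:15-17:10.
Hiro ∩ Ulla ∩ Vera ∩ Sam ∩ Pablo ∩ Beatriz: 09:40-10:00, 13:20-14:25, 15:15-17:10.
So the common availability across everyone is 09:40-10:00, 13:20-14:25, 15:15-17:10.
The first common window of at least 45 minutes is 13:20-14:25, so the earliest start is 13:20.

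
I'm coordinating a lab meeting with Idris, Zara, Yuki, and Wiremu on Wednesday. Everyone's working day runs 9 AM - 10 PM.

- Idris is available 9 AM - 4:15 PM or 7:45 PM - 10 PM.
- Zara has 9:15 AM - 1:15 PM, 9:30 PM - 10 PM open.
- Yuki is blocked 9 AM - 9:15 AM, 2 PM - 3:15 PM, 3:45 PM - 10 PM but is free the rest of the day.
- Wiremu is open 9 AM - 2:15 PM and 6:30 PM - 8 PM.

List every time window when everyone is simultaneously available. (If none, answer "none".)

09:15-13:15

Idris free: 09:00-16:15, 19:45-22:00.
Zara free: 09:15-13:15, 21:30-22:00.
Yuki free: 09:15-14:00, 15:15-15:45 (invert busy blocks within the working day).
Wiremu free: 09:00-14:15, 18:30-20:00.
Idris ∩ Zara: 09:15-13:15, 21:30-22:00.
Idris ∩ Zara ∩ Yuki: 09:15-13:15.
Idris ∩ Zara ∩ Yuki ∩ Wiremu: 09:15-13:15.
Those are the intersection windows.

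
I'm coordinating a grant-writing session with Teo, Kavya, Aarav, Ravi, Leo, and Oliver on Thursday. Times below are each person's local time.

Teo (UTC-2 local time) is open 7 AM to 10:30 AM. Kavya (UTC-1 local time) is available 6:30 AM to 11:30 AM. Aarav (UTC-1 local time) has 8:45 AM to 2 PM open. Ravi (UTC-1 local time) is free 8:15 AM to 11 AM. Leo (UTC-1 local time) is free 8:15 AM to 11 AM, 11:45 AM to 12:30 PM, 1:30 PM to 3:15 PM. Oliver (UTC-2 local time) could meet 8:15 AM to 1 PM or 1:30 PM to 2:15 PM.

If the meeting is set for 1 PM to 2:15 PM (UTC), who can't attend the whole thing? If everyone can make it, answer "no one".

Kavya, Leo, Ravi, Teo

Teo in UTC: 09:00-12:30 (add 2h to convert from UTC-2).
Kavya in UTC: 07:30-12:30 (add 1h to convert from UTC-1).
Aarav in UTC: 09:45-15:00 (add 1h to convert from UTC-1).
Ravi in UTC: 09:15-12:00 (add 1h to convert from UTC-1).
Leo in UTC: 09:15-12:00, 12:45-13:30, 14:30-16:15 (add 1h to convert from UTC-1).
Oliver in UTC: 10:15-15:00, 15:30-16:15 (add 2h to convert from UTC-2).
Teo: not fully free for 13:00-14:15. Kavya: not fully free for 13:00-14:15. Aarav: free for 13:00-14:15. Ravi: not fully free for 13:00-14:15. Leo: not fully free for 13:00-14:15. Oliver: free for 13:00-14:15.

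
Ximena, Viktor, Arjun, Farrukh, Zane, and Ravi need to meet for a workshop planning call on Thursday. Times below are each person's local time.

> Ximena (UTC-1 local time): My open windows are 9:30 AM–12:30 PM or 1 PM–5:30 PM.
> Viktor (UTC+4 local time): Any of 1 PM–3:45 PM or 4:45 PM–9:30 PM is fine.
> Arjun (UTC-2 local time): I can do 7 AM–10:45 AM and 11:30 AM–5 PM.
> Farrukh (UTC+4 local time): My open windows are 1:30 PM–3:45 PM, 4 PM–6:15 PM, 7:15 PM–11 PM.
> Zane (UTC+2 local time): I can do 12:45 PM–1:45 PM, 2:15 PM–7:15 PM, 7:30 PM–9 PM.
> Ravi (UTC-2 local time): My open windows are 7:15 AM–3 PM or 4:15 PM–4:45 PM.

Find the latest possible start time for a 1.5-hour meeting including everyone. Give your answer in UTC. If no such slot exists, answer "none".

15:30

Ximena in UTC: 10:30-13:30, 14:00-18:30 (add 1h to convert from UTC-1).
Viktor in UTC: 09:00-11:45, 12:45-17:30 (subtract 4h to convert from UTC+4).
Arjun in UTC: 09:00-12:45, 13:30-19:00 (add 2h to convert from UTC-2).
Farrukh in UTC: 09:30-11:45, 12:00-14:15, 15:15-19:00 (subtract 4h to convert from UTC+4).
Zane in UTC: 10:45-11:45, 12:15-17:15, 17:30-19:00 (subtract 2h to convert from UTC+2).
Ravi in UTC: 09:15-17:00, 18:15-18:45 (add 2h to convert from UTC-2).
Ximena ∩ Viktor: 10:30-11:45, 12:45-13:30, 14:00-17:30.
Ximena ∩ Viktor ∩ Arjun: 10:30-11:45, 14:00-17:30.
Ximena ∩ Viktor ∩ Arjun ∩ Farrukh: 10:30-11:45, 14:00-14:15, 15:15-17:30.
Ximena ∩ Viktor ∩ Arjun ∩ Farrukh ∩ Zane: 10:45-11:45, 14:00-14:15, 15:15-17:15.
Ximena ∩ Viktor ∩ Arjun ∩ Farrukh ∩ Zane ∩ Ravi: 10:45-11:45, 14:00-14:15, 15:15-17:00.
Those are the intersection windows.
The last common window of at least 90 minutes is 15:15-17:00; a 90-minute meeting can start as late as 15:30 and still end by 17:00.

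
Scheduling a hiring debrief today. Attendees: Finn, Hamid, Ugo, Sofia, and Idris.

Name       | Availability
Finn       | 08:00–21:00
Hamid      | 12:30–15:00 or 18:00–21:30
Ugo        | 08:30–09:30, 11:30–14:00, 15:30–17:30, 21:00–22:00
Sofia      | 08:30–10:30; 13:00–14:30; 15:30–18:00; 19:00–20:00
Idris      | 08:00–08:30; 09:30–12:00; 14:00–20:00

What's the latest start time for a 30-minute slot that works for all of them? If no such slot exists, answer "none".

Finn ∩ Hamid: 12:30-15:00, 18:00-21:00.
Finn ∩ Hamid ∩ Ugo: 12:30-14:00.
Finn ∩ Hamid ∩ Ugo ∩ Sofia: 13:00-14:00.
Finn ∩ Hamid ∩ Ugo ∩ Sofia ∩ Idris: ∅.
There is no time when everyone is free.
No common window is at least 30 minutes long.

none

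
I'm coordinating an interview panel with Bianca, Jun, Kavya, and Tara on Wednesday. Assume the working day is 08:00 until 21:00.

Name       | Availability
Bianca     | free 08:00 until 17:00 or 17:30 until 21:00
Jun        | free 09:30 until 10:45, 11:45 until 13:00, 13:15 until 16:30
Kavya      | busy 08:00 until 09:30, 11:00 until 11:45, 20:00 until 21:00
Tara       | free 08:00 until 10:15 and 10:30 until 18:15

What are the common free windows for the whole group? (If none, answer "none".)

Bianca free: 08:00-17:00, 17:30-21:00.
Jun free: 09:30-10:45, 11:45-13:00, 13:15-16:30.
Kavya free: 09:30-11:00, 11:45-20:00 (invert busy blocks within the working day).
Tara free: 08:00-10:15, 10:30-18:15.
Bianca ∩ Jun: 09:30-10:45, 11:45-13:00, 13:15-16:30.
Bianca ∩ Jun ∩ Kavya: 09:30-10:45, 11:45-13:00, 13:15-16:30.
Bianca ∩ Jun ∩ Kavya ∩ Tara: 09:30-10:15, 10:30-10:45, 11:45-13:00, 13:15-16:30.
Those are the intersection windows.

09:30-10:15, 10:30-10:45, 11:45-13:00, 13:15-16:30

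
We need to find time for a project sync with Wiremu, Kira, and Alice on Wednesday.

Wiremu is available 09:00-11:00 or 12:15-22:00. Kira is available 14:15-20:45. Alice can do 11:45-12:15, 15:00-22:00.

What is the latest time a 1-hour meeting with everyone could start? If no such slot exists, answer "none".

19:45

Wiremu ∩ Kira: 14:15-20:45.
Wiremu ∩ Kira ∩ Alice: 15:00-20:45.
Those are the intersection windows.
The last common window of at least 60 minutes is 15:00-20:45; a 60-minute meeting can start as late as 19:45 and still end by 20:45.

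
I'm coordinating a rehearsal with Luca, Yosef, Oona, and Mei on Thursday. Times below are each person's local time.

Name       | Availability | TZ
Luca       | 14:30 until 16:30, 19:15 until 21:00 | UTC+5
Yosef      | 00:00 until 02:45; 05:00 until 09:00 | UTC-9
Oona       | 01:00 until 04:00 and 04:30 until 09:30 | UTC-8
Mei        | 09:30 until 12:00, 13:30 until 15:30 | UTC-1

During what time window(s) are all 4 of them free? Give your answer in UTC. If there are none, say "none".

10:30-11:30, 14:30-16:00

Luca in UTC: 09:30-11:30, 14:15-16:00 (subtract 5h to convert from UTC+5).
Yosef in UTC: 09:00-11:45, 14:00-18:00 (add 9h to convert from UTC-9).
Oona in UTC: 09:00-12:00, 12:30-17:30 (add 8h to convert from UTC-8).
Mei in UTC: 10:30-13:00, 14:30-16:30 (add 1h to convert from UTC-1).
Luca ∩ Yosef: 09:30-11:30, 14:15-16:00.
Luca ∩ Yosef ∩ Oona: 09:30-11:30, 14:15-16:00.
Luca ∩ Yosef ∩ Oona ∩ Mei: 10:30-11:30, 14:30-16:00.
So the common availability across everyone is 10:30-11:30, 14:30-16:00.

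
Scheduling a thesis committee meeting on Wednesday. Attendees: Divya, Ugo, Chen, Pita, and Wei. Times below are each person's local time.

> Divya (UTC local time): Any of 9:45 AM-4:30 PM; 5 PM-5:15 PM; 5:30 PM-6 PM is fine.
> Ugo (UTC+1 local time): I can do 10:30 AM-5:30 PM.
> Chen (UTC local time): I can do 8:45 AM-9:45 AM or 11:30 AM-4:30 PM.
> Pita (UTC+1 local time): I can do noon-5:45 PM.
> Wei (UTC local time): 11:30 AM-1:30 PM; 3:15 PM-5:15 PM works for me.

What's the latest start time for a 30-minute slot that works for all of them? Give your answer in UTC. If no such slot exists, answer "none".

16:00

Divya in UTC: 09:45-16:30, 17:00-17:15, 17:30-18:00.
Ugo in UTC: 09:30-16:30 (subtract 1h to convert from UTC+1).
Chen in UTC: 08:45-09:45, 11:30-16:30.
Pita in UTC: 11:00-16:45 (subtract 1h to convert from UTC+1).
Wei in UTC: 11:30-13:30, 15:15-17:15.
Divya ∩ Ugo: 09:45-16:30.
Divya ∩ Ugo ∩ Chen: 11:30-16:30.
Divya ∩ Ugo ∩ Chen ∩ Pita: 11:30-16:30.
Divya ∩ Ugo ∩ Chen ∩ Pita ∩ Wei: 11:30-13:30, 15:15-16:30.
The last common window of at least 30 minutes is 15:15-16:30; a 30-minute meeting can start as late as 16:00 and still end by 16:30.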